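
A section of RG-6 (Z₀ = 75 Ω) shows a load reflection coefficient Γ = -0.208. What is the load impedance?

Z_L = Z_0·(1 + Γ)/(1 − Γ) = 75·(0.792)/(1.21)

Z_L ≈ 49.2 Ω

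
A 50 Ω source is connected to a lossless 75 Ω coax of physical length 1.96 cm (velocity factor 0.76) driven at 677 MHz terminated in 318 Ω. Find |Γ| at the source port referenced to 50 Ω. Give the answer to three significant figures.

|Γ| ≈ 0.711

λ = v/f = 0.76·c / 677 MHz = 0.337 m
βl = 2π·l/λ = 2π × 0.0582 = 21°
tan(βl) = 0.383
Z_in = Z_0·(Z_L + jZ_0·tanβl)/(Z_0 + jZ_L·tanβl) = 100 − j134 Ω
Γ_s = (Z_in − Z_s)/(Z_in + Z_s) = (50.3 − j134)/(150 − j134), |Γ_s| = 0.711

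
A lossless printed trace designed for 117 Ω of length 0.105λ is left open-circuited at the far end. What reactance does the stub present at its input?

βl = 2π × 0.105 = 37.8°
tan(βl) = 0.776
For an open-circuited stub, Z_in = −jZ_0·cot(βl) = −jZ_0/tan(βl)

X_in ≈ -151 Ω (capacitive)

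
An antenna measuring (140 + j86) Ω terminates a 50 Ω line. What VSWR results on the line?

Γ = (Z_L − Z_0)/(Z_L + Z_0) = (90 + j86)/(190 + j86)
|Γ| = 124/209 = 0.597
VSWR = (1 + |Γ|)/(1 − |Γ|) = 1.6/0.403

VSWR ≈ 3.96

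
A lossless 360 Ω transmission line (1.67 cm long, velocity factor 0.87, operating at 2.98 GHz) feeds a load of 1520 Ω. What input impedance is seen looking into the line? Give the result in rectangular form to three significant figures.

λ = v/f = 0.87·c / 2.98 GHz = 0.0876 m
βl = 2π·l/λ = 2π × 0.191 = 68.6°
tan(βl) = tan(68.6°) = 2.56
Z_in = Z_0·(Z_L + jZ_0·tanβl)/(Z_0 + jZ_L·tanβl)
     = 360·(1520 + j921)/(360 + j3890)

Z_in ≈ 97.5 − j132 Ω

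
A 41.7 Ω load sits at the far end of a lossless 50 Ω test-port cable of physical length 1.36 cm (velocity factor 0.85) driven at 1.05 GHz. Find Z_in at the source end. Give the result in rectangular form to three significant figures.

λ = v/f = 0.85·c / 1.05 GHz = 0.243 m
βl = 2π·l/λ = 2π × 0.056 = 20.2°
tan(βl) = tan(20.2°) = 0.367
Z_in = Z_0·(Z_L + jZ_0·tanβl)/(Z_0 + jZ_L·tanβl)
     = 50·(41.7 + j18.4)/(50 + j15.3)

Z_in ≈ 43.3 + j5.11 Ω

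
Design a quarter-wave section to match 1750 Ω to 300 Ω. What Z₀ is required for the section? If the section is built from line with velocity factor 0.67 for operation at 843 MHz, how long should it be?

Z_qwt ≈ 725 Ω; length ≈ 5.96 cm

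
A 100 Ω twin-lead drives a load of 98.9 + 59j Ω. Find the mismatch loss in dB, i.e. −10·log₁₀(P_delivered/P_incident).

Γ = (-1.1 + j59)/(198.9 + j59), |Γ| = 0.284
|Γ|² = 0.0809, so P_del/P_inc = 1 − |Γ|² = 0.919
ML = −10·log₁₀(1 − |Γ|²)

mismatch loss ≈ 0.366 dB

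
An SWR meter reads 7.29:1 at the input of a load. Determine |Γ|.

|Γ| = (S − 1)/(S + 1) = (7.29 − 1)/(7.29 + 1) = 6.29/8.29

|Γ| ≈ 0.759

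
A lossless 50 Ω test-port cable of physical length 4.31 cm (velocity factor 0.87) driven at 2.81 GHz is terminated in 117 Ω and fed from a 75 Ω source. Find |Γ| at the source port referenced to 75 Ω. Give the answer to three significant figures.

λ = v/f = 0.87·c / 2.81 GHz = 0.0929 m
βl = 2π·l/λ = 2π × 0.464 = 167°
tan(βl) = -0.23
Z_in = Z_0·(Z_L + jZ_0·tanβl)/(Z_0 + jZ_L·tanβl) = 95.5 + j39.9 Ω
Γ_s = (Z_in − Z_s)/(Z_in + Z_s) = (20.5 + j39.9)/(171 + j39.9), |Γ_s| = 0.256

|Γ| ≈ 0.256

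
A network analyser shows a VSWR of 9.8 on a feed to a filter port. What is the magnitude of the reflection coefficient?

|Γ| ≈ 0.815

|Γ| = (S − 1)/(S + 1) = (9.8 − 1)/(9.8 + 1) = 8.8/10.8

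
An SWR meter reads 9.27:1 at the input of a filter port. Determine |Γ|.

|Γ| = (S − 1)/(S + 1) = (9.27 − 1)/(9.27 + 1) = 8.27/10.3

|Γ| ≈ 0.805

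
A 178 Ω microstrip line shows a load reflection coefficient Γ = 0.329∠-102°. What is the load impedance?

Z_L ≈ 127 − j92 Ω

Z_L = Z_0·(1 + Γ)/(1 − Γ) = 178·(0.932 − j0.322)/(1.07 + j0.322)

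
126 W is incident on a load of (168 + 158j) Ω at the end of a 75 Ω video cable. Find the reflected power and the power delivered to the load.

|Γ| = |(93 + j158)/(243 + j158)| = 0.633
|Γ|² = 0.4
P_refl = |Γ|²·P_inc = 50.4 W, P_del = (1 − |Γ|²)·P_inc = 75.6 W

P_reflected ≈ 50.4 W; P_delivered ≈ 75.6 W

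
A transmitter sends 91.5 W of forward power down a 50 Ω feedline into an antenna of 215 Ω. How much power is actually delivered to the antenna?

Γ = (215 − 50)/(215 + 50) = 0.623
|Γ|² = 0.388
P_refl = |Γ|²·P_inc = 35.5 W, P_del = (1 − |Γ|²)·P_inc = 56 W

P_delivered ≈ 56 W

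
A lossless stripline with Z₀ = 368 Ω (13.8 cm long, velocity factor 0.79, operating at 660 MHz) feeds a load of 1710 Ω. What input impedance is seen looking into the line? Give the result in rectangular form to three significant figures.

Z_in ≈ 169 + j373 Ω

λ = v/f = 0.79·c / 660 MHz = 0.359 m
βl = 2π·l/λ = 2π × 0.384 = 138°
tan(βl) = tan(138°) = -0.889
Z_in = Z_0·(Z_L + jZ_0·tanβl)/(Z_0 + jZ_L·tanβl)
     = 368·(1710 − j327)/(368 − j1520)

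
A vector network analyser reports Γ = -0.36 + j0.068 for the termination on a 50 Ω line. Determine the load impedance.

Z_L = Z_0·(1 + Γ)/(1 − Γ) = 50·(0.64 + j0.068)/(1.36 − j0.068)

Z_L ≈ 23.3 + j3.67 Ω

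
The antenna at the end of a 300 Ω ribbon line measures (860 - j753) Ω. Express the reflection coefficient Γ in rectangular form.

Γ = (Z_L − Z_0)/(Z_L + Z_0) = (560 − j753)/(1160 − j753)

Γ ≈ 0.636 − j0.236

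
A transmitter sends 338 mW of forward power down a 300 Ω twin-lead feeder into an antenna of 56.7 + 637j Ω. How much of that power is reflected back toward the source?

|Γ| = |(-243.3 + j637)/(356.7 + j637)| = 0.934
|Γ|² = 0.872
P_refl = |Γ|²·P_inc = 295 mW, P_del = (1 − |Γ|²)·P_inc = 43.1 mW

P_reflected ≈ 295 mW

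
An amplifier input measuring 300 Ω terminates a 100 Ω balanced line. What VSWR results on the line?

VSWR ≈ 3

Γ = (300 − 100)/(300 + 100) = 0.5
VSWR = (1 + 0.5)/(1 − 0.5)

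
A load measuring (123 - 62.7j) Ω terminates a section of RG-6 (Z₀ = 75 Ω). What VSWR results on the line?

VSWR ≈ 2.23

Γ = (Z_L − Z_0)/(Z_L + Z_0) = (48 − j62.7)/(198 − j62.7)
|Γ| = 79/208 = 0.38
VSWR = (1 + |Γ|)/(1 − |Γ|) = 1.38/0.62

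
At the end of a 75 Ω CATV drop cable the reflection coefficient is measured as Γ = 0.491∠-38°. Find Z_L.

Z_L ≈ 122 − j97 Ω

Z_L = Z_0·(1 + Γ)/(1 − Γ) = 75·(1.39 − j0.302)/(0.613 + j0.302)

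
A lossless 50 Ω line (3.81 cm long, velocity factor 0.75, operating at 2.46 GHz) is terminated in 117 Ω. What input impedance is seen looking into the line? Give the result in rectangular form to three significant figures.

Z_in ≈ 55.1 + j45.7 Ω

λ = v/f = 0.75·c / 2.46 GHz = 0.0915 m
βl = 2π·l/λ = 2π × 0.417 = 150°
tan(βl) = tan(150°) = -0.578
Z_in = Z_0·(Z_L + jZ_0·tanβl)/(Z_0 + jZ_L·tanβl)
     = 50·(117 − j28.9)/(50 − j67.7)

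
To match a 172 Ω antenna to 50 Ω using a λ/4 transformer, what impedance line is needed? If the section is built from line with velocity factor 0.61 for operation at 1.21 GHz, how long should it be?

Z_qwt ≈ 92.7 Ω; length ≈ 3.78 cm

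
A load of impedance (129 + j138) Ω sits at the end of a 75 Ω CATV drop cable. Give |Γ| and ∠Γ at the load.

Γ = (Z_L − Z_0)/(Z_L + Z_0) = (54 + j138)/(204 + j138)
|Γ| = 148/246 = 0.602

Γ ≈ 0.602 ∠ 34.6°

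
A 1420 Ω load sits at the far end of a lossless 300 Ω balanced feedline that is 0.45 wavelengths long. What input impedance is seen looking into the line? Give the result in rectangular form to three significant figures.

Z_in ≈ 467 + j620 Ω

βl = 2π × 0.45 = 162°
tan(βl) = tan(162°) = -0.325
Z_in = Z_0·(Z_L + jZ_0·tanβl)/(Z_0 + jZ_L·tanβl)
     = 300·(1420 − j97.5)/(300 − j461)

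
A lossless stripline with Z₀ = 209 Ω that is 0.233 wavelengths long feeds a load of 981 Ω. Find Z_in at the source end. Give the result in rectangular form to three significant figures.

βl = 2π × 0.233 = 83.9°
tan(βl) = tan(83.9°) = 9.33
Z_in = Z_0·(Z_L + jZ_0·tanβl)/(Z_0 + jZ_L·tanβl)
     = 209·(981 + j1950)/(209 + j9150)

Z_in ≈ 45 − j21.4 Ω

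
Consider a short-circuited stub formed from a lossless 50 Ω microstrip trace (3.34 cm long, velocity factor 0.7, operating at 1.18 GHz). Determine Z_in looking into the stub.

λ = v/f = 0.7·c / 1.18 GHz = 0.178 m
βl = 2π·l/λ = 2π × 0.188 = 67.6°
tan(βl) = 2.42
For a short-circuited stub, Z_in = jZ_0·tan(βl)

Z_in ≈ +j121 Ω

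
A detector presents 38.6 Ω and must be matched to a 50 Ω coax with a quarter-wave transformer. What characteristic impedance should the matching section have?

Z_qwt = √(Z_0·R_L) = √(50 × 38.6) = √1930

Z_qwt ≈ 43.9 Ω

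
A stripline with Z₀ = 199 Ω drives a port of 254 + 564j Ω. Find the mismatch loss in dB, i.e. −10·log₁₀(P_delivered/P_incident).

Γ = (55 + j564)/(453 + j564), |Γ| = 0.783
|Γ|² = 0.614, so P_del/P_inc = 1 − |Γ|² = 0.386
ML = −10·log₁₀(1 − |Γ|²)

mismatch loss ≈ 4.13 dB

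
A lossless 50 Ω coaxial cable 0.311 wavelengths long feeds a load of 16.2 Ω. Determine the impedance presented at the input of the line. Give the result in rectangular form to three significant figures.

βl = 2π × 0.311 = 112°
tan(βl) = tan(112°) = -2.48
Z_in = Z_0·(Z_L + jZ_0·tanβl)/(Z_0 + jZ_L·tanβl)
     = 50·(16.2 − j124)/(50 − j40.2)

Z_in ≈ 70.4 − j67.4 Ω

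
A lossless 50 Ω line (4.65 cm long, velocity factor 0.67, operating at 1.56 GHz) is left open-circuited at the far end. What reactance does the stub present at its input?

λ = v/f = 0.67·c / 1.56 GHz = 0.129 m
βl = 2π·l/λ = 2π × 0.361 = 130°
tan(βl) = -1.2
For an open-circuited stub, Z_in = −jZ_0·cot(βl) = −jZ_0/tan(βl)

X_in ≈ 41.8 Ω (inductive)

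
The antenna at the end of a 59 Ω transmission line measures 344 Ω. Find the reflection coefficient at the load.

Γ = (Z_L − Z_0)/(Z_L + Z_0) = (344 − 59)/(344 + 59) = 285/403

Γ = 0.707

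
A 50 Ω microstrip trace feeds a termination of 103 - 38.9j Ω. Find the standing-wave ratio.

Γ = (Z_L − Z_0)/(Z_L + Z_0) = (53 − j38.9)/(153 − j38.9)
|Γ| = 65.7/158 = 0.416
VSWR = (1 + |Γ|)/(1 − |Γ|) = 1.42/0.584

VSWR ≈ 2.43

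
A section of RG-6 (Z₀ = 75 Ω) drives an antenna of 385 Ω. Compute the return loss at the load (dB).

Γ = (385 − 75)/(385 + 75) = 0.674
RL = −20·log₁₀|Γ| = −20·log₁₀(0.674)

RL ≈ 3.43 dB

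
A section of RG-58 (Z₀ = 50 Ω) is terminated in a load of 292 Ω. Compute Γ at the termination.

Γ = 0.708

Γ = (Z_L − Z_0)/(Z_L + Z_0) = (292 − 50)/(292 + 50) = 242/342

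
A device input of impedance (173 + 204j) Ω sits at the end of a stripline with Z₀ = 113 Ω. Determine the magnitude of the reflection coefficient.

Γ = (Z_L − Z_0)/(Z_L + Z_0) = (60 + j204)/(286 + j204)
|Γ| = 213/351

|Γ| ≈ 0.605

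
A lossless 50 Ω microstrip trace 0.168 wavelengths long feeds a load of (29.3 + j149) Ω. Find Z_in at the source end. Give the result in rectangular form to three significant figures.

βl = 2π × 0.168 = 60.5°
tan(βl) = tan(60.5°) = 1.77
Z_in = Z_0·(Z_L + jZ_0·tanβl)/(Z_0 + jZ_L·tanβl)
     = 50·(29.3 + j237)/(-213 + j51.7)

Z_in ≈ 6.27 − j54.1 Ω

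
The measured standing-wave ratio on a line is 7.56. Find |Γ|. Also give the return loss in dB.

|Γ| ≈ 0.766; return loss ≈ 2.31 dB

|Γ| = (S − 1)/(S + 1) = (7.56 − 1)/(7.56 + 1) = 6.56/8.56
RL = −20·log₁₀|Γ| = −20·log₁₀(0.766)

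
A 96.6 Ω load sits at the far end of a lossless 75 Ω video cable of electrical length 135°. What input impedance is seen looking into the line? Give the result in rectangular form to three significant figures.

tan(βl) = tan(135°) = -1
Z_in = Z_0·(Z_L + jZ_0·tanβl)/(Z_0 + jZ_L·tanβl)
     = 75·(96.6 − j75)/(75 − j96.6)

Z_in ≈ 72.7 + j18.6 Ω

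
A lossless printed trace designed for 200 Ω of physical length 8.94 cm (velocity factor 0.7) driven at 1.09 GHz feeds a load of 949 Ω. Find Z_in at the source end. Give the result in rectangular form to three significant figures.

Z_in ≈ 456 + j452 Ω

λ = v/f = 0.7·c / 1.09 GHz = 0.193 m
βl = 2π·l/λ = 2π × 0.464 = 167°
tan(βl) = tan(167°) = -0.23
Z_in = Z_0·(Z_L + jZ_0·tanβl)/(Z_0 + jZ_L·tanβl)
     = 200·(949 − j46)/(200 − j218)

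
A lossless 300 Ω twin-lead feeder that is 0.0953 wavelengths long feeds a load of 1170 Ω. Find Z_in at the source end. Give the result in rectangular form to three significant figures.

Z_in ≈ 212 − j360 Ω

βl = 2π × 0.0953 = 34.3°
tan(βl) = tan(34.3°) = 0.682
Z_in = Z_0·(Z_L + jZ_0·tanβl)/(Z_0 + jZ_L·tanβl)
     = 300·(1170 + j205)/(300 + j798)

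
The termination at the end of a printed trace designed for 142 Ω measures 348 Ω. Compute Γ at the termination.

Γ = (Z_L − Z_0)/(Z_L + Z_0) = (348 − 142)/(348 + 142) = 206/490

Γ = 0.42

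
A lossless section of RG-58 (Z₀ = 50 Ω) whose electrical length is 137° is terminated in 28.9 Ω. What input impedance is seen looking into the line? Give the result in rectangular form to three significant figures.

tan(βl) = tan(137°) = -0.933
Z_in = Z_0·(Z_L + jZ_0·tanβl)/(Z_0 + jZ_L·tanβl)
     = 50·(28.9 − j46.6)/(50 − j26.9)

Z_in ≈ 41.9 − j24.1 Ω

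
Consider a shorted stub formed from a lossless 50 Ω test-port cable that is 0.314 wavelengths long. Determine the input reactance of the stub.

X_in ≈ -118 Ω (capacitive)

βl = 2π × 0.314 = 113°
tan(βl) = -2.35
For a shorted stub, Z_in = jZ_0·tan(βl)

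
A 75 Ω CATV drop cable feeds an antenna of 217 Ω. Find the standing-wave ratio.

VSWR ≈ 2.89

For a purely resistive load, VSWR = R_L/Z_0 or Z_0/R_L (whichever > 1) = 217/75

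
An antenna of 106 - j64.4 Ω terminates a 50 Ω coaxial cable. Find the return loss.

Γ = (56 − j64.4)/(156 − j64.4), |Γ| = 0.506
RL = −20·log₁₀|Γ| = −20·log₁₀(0.506)

RL ≈ 5.92 dB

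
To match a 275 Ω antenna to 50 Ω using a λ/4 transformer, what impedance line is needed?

Z_qwt ≈ 117 Ω

Z_qwt = √(Z_0·R_L) = √(50 × 275) = √13750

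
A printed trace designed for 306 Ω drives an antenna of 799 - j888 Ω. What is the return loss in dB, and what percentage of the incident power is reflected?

RL ≈ 2.9 dB; 51.3% of incident power reflected

Γ = (493 − j888)/(1105 − j888), |Γ| = 0.716
RL = −20·log₁₀(0.716) = 2.9 dB
P_refl/P_inc = |Γ|² = 0.513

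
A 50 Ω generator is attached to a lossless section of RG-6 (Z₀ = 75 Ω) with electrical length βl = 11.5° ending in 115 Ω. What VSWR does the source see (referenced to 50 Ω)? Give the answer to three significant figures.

tan(βl) = 0.203
Z_in = Z_0·(Z_L + jZ_0·tanβl)/(Z_0 + jZ_L·tanβl) = 109 − j18.8 Ω
Γ_s = (Z_in − Z_s)/(Z_in + Z_s) = (59.1 − j18.8)/(159 − j18.8), |Γ_s| = 0.387
VSWR = (1 + |Γ_s|)/(1 − |Γ_s|)

VSWR ≈ 2.26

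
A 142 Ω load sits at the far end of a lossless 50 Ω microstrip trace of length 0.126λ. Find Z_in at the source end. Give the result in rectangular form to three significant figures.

βl = 2π × 0.126 = 45.4°
tan(βl) = tan(45.4°) = 1.01
Z_in = Z_0·(Z_L + jZ_0·tanβl)/(Z_0 + jZ_L·tanβl)
     = 50·(142 + j50.6)/(50 + j144)

Z_in ≈ 31 − j38.6 Ω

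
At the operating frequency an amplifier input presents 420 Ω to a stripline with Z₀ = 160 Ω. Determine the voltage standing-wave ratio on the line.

Γ = (420 − 160)/(420 + 160) = 0.448
VSWR = (1 + 0.448)/(1 − 0.448)

VSWR ≈ 2.62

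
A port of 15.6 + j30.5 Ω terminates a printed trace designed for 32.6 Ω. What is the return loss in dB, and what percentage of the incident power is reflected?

Γ = (-17 + j30.5)/(48.2 + j30.5), |Γ| = 0.612
RL = −20·log₁₀(0.612) = 4.26 dB
P_refl/P_inc = |Γ|² = 0.375

RL ≈ 4.26 dB; 37.5% of incident power reflected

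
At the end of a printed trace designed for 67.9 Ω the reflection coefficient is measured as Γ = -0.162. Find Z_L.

Z_L = Z_0·(1 + Γ)/(1 − Γ) = 67.9·(0.838)/(1.16)

Z_L ≈ 49 Ω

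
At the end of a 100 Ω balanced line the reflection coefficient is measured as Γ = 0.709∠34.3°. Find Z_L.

Z_L = Z_0·(1 + Γ)/(1 − Γ) = 100·(1.59 + j0.4)/(0.414 − j0.4)

Z_L ≈ 150 + j241 Ω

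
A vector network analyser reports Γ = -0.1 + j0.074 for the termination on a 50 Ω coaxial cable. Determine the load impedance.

Z_L ≈ 40.5 + j6.09 Ω

Z_L = Z_0·(1 + Γ)/(1 − Γ) = 50·(0.9 + j0.074)/(1.1 − j0.074)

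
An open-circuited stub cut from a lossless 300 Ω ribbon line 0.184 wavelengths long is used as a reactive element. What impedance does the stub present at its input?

βl = 2π × 0.184 = 66.2°
tan(βl) = 2.27
For an open-circuited stub, Z_in = −jZ_0·cot(βl) = −jZ_0/tan(βl)

Z_in ≈ −j132 Ω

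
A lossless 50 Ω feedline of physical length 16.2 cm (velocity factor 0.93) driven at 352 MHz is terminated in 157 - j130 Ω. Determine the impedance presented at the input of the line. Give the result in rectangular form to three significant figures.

Z_in ≈ 9.36 − j6.11 Ω

λ = v/f = 0.93·c / 352 MHz = 0.793 m
βl = 2π·l/λ = 2π × 0.204 = 73.6°
tan(βl) = tan(73.6°) = 3.39
Z_in = Z_0·(Z_L + jZ_0·tanβl)/(Z_0 + jZ_L·tanβl)
     = 50·(157 + j39.7)/(491 + j533)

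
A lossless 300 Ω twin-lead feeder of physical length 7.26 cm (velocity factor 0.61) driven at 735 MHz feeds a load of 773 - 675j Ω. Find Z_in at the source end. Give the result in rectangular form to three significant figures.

λ = v/f = 0.61·c / 735 MHz = 0.249 m
βl = 2π·l/λ = 2π × 0.292 = 105°
tan(βl) = tan(105°) = -3.74
Z_in = Z_0·(Z_L + jZ_0·tanβl)/(Z_0 + jZ_L·tanβl)
     = 300·(773 − j1800)/(-2220 − j2890)

Z_in ≈ 78.4 + j141 Ω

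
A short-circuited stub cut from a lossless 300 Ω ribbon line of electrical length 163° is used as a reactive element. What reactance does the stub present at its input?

tan(βl) = -0.306
For a short-circuited stub, Z_in = jZ_0·tan(βl)

X_in ≈ -91.7 Ω (capacitive)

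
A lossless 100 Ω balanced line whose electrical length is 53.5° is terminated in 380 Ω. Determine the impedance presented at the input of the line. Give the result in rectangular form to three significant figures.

tan(βl) = tan(53.5°) = 1.35
Z_in = Z_0·(Z_L + jZ_0·tanβl)/(Z_0 + jZ_L·tanβl)
     = 100·(380 + j135)/(100 + j514)

Z_in ≈ 39.2 − j66.4 Ω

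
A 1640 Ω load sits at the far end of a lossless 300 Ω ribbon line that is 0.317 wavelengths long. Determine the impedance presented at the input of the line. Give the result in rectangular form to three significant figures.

βl = 2π × 0.317 = 114°
tan(βl) = tan(114°) = -2.23
Z_in = Z_0·(Z_L + jZ_0·tanβl)/(Z_0 + jZ_L·tanβl)
     = 300·(1640 − j670)/(300 − j3660)

Z_in ≈ 65.4 + j129 Ω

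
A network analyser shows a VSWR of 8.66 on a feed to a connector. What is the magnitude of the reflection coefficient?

|Γ| = (S − 1)/(S + 1) = (8.66 − 1)/(8.66 + 1) = 7.66/9.66

|Γ| ≈ 0.793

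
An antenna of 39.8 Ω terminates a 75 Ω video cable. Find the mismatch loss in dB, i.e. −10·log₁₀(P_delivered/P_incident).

Γ = (39.8 − 75)/(39.8 + 75) = -0.307
|Γ|² = 0.094, so P_del/P_inc = 1 − |Γ|² = 0.906
ML = −10·log₁₀(1 − |Γ|²)

mismatch loss ≈ 0.429 dB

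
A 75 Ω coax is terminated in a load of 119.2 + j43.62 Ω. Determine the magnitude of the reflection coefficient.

|Γ| ≈ 0.312

Γ = (Z_L − Z_0)/(Z_L + Z_0) = (44.2 + j43.62)/(194.2 + j43.62)
|Γ| = 62.1/199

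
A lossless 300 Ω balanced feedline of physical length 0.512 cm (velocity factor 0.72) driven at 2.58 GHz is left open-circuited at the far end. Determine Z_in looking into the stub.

Z_in ≈ −j742 Ω

λ = v/f = 0.72·c / 2.58 GHz = 0.0837 m
βl = 2π·l/λ = 2π × 0.0612 = 22°
tan(βl) = 0.404
For an open-circuited stub, Z_in = −jZ_0·cot(βl) = −jZ_0/tan(βl)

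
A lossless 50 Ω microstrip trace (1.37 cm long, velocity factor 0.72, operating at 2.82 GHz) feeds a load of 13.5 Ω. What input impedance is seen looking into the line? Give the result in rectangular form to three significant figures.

Z_in ≈ 54.9 + j73.4 Ω

λ = v/f = 0.72·c / 2.82 GHz = 0.0766 m
βl = 2π·l/λ = 2π × 0.179 = 64.4°
tan(βl) = tan(64.4°) = 2.09
Z_in = Z_0·(Z_L + jZ_0·tanβl)/(Z_0 + jZ_L·tanβl)
     = 50·(13.5 + j104)/(50 + j28.2)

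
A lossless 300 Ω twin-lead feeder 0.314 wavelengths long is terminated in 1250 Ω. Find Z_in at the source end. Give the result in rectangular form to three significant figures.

βl = 2π × 0.314 = 113°
tan(βl) = tan(113°) = -2.35
Z_in = Z_0·(Z_L + jZ_0·tanβl)/(Z_0 + jZ_L·tanβl)
     = 300·(1250 − j705)/(300 − j2940)

Z_in ≈ 84.1 + j119 Ω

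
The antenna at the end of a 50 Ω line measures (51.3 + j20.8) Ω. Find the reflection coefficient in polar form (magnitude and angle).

Γ = (Z_L − Z_0)/(Z_L + Z_0) = (1.3 + j20.8)/(101.3 + j20.8)
|Γ| = 20.8/103 = 0.202

Γ ≈ 0.202 ∠ 74.8°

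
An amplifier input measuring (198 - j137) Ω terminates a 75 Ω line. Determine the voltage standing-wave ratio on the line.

Γ = (Z_L − Z_0)/(Z_L + Z_0) = (123 − j137)/(273 − j137)
|Γ| = 184/305 = 0.603
VSWR = (1 + |Γ|)/(1 − |Γ|) = 1.6/0.397

VSWR ≈ 4.03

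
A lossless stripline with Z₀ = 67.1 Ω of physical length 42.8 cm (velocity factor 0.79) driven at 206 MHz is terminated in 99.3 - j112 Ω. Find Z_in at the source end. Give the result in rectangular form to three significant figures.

λ = v/f = 0.79·c / 206 MHz = 1.15 m
βl = 2π·l/λ = 2π × 0.372 = 134°
tan(βl) = tan(134°) = -1.04
Z_in = Z_0·(Z_L + jZ_0·tanβl)/(Z_0 + jZ_L·tanβl)
     = 67.1·(99.3 − j182)/(-49.2 − j103)

Z_in ≈ 71.2 + j98.6 Ω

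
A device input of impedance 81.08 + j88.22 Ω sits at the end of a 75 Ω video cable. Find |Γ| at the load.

|Γ| ≈ 0.493

Γ = (Z_L − Z_0)/(Z_L + Z_0) = (6.08 + j88.22)/(156.1 + j88.22)
|Γ| = 88.4/179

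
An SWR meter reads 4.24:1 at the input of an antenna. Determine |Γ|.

|Γ| = (S − 1)/(S + 1) = (4.24 − 1)/(4.24 + 1) = 3.24/5.24

|Γ| ≈ 0.618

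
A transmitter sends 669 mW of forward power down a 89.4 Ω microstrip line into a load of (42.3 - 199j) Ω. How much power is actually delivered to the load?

P_delivered ≈ 178 mW

|Γ| = |(-47.1 − j199)/(131.7 − j199)| = 0.857
|Γ|² = 0.734
P_refl = |Γ|²·P_inc = 491 mW, P_del = (1 − |Γ|²)·P_inc = 178 mW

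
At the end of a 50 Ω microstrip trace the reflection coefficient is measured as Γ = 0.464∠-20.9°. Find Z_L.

Z_L = Z_0·(1 + Γ)/(1 − Γ) = 50·(1.43 − j0.166)/(0.567 + j0.166)

Z_L ≈ 113 − j47.5 Ω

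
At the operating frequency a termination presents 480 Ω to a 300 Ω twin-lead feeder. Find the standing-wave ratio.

VSWR ≈ 1.6

For a purely resistive load, VSWR = R_L/Z_0 or Z_0/R_L (whichever > 1) = 480/300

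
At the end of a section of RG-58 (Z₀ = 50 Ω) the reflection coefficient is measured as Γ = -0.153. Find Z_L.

Z_L = Z_0·(1 + Γ)/(1 − Γ) = 50·(0.847)/(1.15)

Z_L ≈ 36.7 Ω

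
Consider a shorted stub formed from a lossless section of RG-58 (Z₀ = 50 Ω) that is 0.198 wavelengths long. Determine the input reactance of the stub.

X_in ≈ 148 Ω (inductive)

βl = 2π × 0.198 = 71.3°
tan(βl) = 2.95
For a shorted stub, Z_in = jZ_0·tan(βl)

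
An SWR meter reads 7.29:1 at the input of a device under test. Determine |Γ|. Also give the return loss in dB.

|Γ| ≈ 0.759; return loss ≈ 2.4 dB

|Γ| = (S − 1)/(S + 1) = (7.29 − 1)/(7.29 + 1) = 6.29/8.29
RL = −20·log₁₀|Γ| = −20·log₁₀(0.759)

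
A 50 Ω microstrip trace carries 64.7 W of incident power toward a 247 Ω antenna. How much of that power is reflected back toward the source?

P_reflected ≈ 28.5 W

Γ = (247 − 50)/(247 + 50) = 0.663
|Γ|² = 0.44
P_refl = |Γ|²·P_inc = 28.5 W, P_del = (1 − |Γ|²)·P_inc = 36.2 W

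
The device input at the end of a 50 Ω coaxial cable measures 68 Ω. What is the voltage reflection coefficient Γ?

Γ = 0.153

Γ = (Z_L − Z_0)/(Z_L + Z_0) = (68 − 50)/(68 + 50) = 18/118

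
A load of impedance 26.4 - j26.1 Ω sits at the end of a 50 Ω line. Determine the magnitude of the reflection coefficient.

|Γ| ≈ 0.436

Γ = (Z_L − Z_0)/(Z_L + Z_0) = (-23.6 − j26.1)/(76.4 − j26.1)
|Γ| = 35.2/80.7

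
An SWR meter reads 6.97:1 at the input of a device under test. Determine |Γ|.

|Γ| ≈ 0.749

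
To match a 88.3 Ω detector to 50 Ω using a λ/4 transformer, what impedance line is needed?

Z_qwt ≈ 66.4 Ω

Z_qwt = √(Z_0·R_L) = √(50 × 88.3) = √4415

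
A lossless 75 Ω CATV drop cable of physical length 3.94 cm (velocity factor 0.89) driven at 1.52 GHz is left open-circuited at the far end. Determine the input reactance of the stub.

λ = v/f = 0.89·c / 1.52 GHz = 0.176 m
βl = 2π·l/λ = 2π × 0.224 = 80.7°
tan(βl) = 6.14
For an open-circuited stub, Z_in = −jZ_0·cot(βl) = −jZ_0/tan(βl)

X_in ≈ -12.2 Ω (capacitive)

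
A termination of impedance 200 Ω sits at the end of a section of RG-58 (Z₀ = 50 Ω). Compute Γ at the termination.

Γ = (Z_L − Z_0)/(Z_L + Z_0) = (200 − 50)/(200 + 50) = 150/250

Γ = 0.6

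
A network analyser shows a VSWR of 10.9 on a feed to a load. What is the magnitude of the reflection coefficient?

|Γ| ≈ 0.832

|Γ| = (S − 1)/(S + 1) = (10.9 − 1)/(10.9 + 1) = 9.9/11.9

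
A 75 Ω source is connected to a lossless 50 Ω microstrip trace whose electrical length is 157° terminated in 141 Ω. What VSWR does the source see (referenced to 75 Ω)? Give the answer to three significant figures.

VSWR ≈ 2.29

tan(βl) = -0.424
Z_in = Z_0·(Z_L + jZ_0·tanβl)/(Z_0 + jZ_L·tanβl) = 68.4 + j60.7 Ω
Γ_s = (Z_in − Z_s)/(Z_in + Z_s) = (-6.6 + j60.7)/(143 + j60.7), |Γ_s| = 0.392
VSWR = (1 + |Γ_s|)/(1 − |Γ_s|)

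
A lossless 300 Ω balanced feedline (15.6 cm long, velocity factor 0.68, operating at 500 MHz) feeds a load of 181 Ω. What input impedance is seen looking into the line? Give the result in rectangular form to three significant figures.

λ = v/f = 0.68·c / 500 MHz = 0.408 m
βl = 2π·l/λ = 2π × 0.382 = 138°
tan(βl) = tan(138°) = -0.912
Z_in = Z_0·(Z_L + jZ_0·tanβl)/(Z_0 + jZ_L·tanβl)
     = 300·(181 − j273)/(300 − j165)

Z_in ≈ 254 − j134 Ω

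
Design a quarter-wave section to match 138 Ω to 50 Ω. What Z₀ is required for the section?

Z_qwt = √(Z_0·R_L) = √(50 × 138) = √6900

Z_qwt ≈ 83.1 Ω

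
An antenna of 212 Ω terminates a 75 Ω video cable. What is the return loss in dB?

Γ = (212 − 75)/(212 + 75) = 0.477
RL = −20·log₁₀|Γ| = −20·log₁₀(0.477)

RL ≈ 6.42 dB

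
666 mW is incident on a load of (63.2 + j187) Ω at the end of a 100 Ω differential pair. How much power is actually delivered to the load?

P_delivered ≈ 273 mW

|Γ| = |(-36.8 + j187)/(163.2 + j187)| = 0.768
|Γ|² = 0.59
P_refl = |Γ|²·P_inc = 393 mW, P_del = (1 − |Γ|²)·P_inc = 273 mW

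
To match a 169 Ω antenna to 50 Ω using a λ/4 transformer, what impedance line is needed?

Z_qwt ≈ 91.9 Ω

Z_qwt = √(Z_0·R_L) = √(50 × 169) = √8450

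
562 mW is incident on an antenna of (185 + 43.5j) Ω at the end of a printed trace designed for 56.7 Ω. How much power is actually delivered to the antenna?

|Γ| = |(128.3 + j43.5)/(241.7 + j43.5)| = 0.552
|Γ|² = 0.304
P_refl = |Γ|²·P_inc = 171 mW, P_del = (1 − |Γ|²)·P_inc = 391 mW

P_delivered ≈ 391 mW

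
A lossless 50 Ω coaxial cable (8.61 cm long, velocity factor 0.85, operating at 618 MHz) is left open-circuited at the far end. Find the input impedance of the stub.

λ = v/f = 0.85·c / 618 MHz = 0.413 m
βl = 2π·l/λ = 2π × 0.209 = 75.1°
tan(βl) = 3.76
For an open-circuited stub, Z_in = −jZ_0·cot(βl) = −jZ_0/tan(βl)

Z_in ≈ −j13.3 Ω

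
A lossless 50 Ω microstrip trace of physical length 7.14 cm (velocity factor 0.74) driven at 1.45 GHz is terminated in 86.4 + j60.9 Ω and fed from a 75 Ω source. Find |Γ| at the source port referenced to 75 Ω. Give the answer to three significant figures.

λ = v/f = 0.74·c / 1.45 GHz = 0.153 m
βl = 2π·l/λ = 2π × 0.466 = 168°
tan(βl) = -0.215
Z_in = Z_0·(Z_L + jZ_0·tanβl)/(Z_0 + jZ_L·tanβl) = 52.3 + j55.1 Ω
Γ_s = (Z_in − Z_s)/(Z_in + Z_s) = (-22.7 + j55.1)/(127 + j55.1), |Γ_s| = 0.43

|Γ| ≈ 0.43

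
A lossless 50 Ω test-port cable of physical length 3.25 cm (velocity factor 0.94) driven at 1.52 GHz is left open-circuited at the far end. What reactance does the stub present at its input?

X_in ≈ -25.4 Ω (capacitive)

λ = v/f = 0.94·c / 1.52 GHz = 0.186 m
βl = 2π·l/λ = 2π × 0.175 = 63.1°
tan(βl) = 1.97
For an open-circuited stub, Z_in = −jZ_0·cot(βl) = −jZ_0/tan(βl)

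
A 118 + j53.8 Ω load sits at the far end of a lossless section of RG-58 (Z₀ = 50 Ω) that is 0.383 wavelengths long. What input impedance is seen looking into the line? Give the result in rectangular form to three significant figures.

βl = 2π × 0.383 = 138°
tan(βl) = tan(138°) = -0.904
Z_in = Z_0·(Z_L + jZ_0·tanβl)/(Z_0 + jZ_L·tanβl)
     = 50·(118 + j8.59)/(98.6 − j107)

Z_in ≈ 25.4 + j31.8 Ω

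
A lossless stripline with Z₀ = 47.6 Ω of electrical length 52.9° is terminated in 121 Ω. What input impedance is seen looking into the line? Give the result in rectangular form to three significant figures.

tan(βl) = tan(52.9°) = 1.32
Z_in = Z_0·(Z_L + jZ_0·tanβl)/(Z_0 + jZ_L·tanβl)
     = 47.6·(121 + j62.9)/(47.6 + j160)

Z_in ≈ 27 − j28 Ω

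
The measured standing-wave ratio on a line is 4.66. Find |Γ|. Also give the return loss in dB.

|Γ| = (S − 1)/(S + 1) = (4.66 − 1)/(4.66 + 1) = 3.66/5.66
RL = −20·log₁₀|Γ| = −20·log₁₀(0.647)

|Γ| ≈ 0.647; return loss ≈ 3.79 dB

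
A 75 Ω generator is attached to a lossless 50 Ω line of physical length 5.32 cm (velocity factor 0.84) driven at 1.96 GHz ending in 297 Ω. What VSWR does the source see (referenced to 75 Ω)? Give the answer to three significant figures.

VSWR ≈ 5.3

λ = v/f = 0.84·c / 1.96 GHz = 0.129 m
βl = 2π·l/λ = 2π × 0.414 = 149°
tan(βl) = -0.602
Z_in = Z_0·(Z_L + jZ_0·tanβl)/(Z_0 + jZ_L·tanβl) = 29.4 + j74.9 Ω
Γ_s = (Z_in − Z_s)/(Z_in + Z_s) = (-45.6 + j74.9)/(104 + j74.9), |Γ_s| = 0.683
VSWR = (1 + |Γ_s|)/(1 − |Γ_s|)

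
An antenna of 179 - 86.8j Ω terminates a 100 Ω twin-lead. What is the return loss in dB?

Γ = (79 − j86.8)/(279 − j86.8), |Γ| = 0.402
RL = −20·log₁₀|Γ| = −20·log₁₀(0.402)

RL ≈ 7.92 dB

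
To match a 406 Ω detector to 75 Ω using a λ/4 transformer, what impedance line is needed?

Z_qwt = √(Z_0·R_L) = √(75 × 406) = √30450

Z_qwt ≈ 174 Ω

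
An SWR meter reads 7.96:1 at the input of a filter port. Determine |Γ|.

|Γ| ≈ 0.777

|Γ| = (S − 1)/(S + 1) = (7.96 − 1)/(7.96 + 1) = 6.96/8.96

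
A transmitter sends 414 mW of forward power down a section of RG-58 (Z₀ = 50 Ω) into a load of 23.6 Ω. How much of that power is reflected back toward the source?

Γ = (23.6 − 50)/(23.6 + 50) = -0.359
|Γ|² = 0.129
P_refl = |Γ|²·P_inc = 53.3 mW, P_del = (1 − |Γ|²)·P_inc = 361 mW

P_reflected ≈ 53.3 mW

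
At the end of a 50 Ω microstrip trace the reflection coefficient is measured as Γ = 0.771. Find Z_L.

Z_L = Z_0·(1 + Γ)/(1 − Γ) = 50·(1.77)/(0.229)

Z_L ≈ 387 Ω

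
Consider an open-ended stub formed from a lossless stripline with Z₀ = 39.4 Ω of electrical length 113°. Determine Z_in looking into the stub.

tan(βl) = -2.36
For an open-ended stub, Z_in = −jZ_0·cot(βl) = −jZ_0/tan(βl)

Z_in ≈ +j16.7 Ω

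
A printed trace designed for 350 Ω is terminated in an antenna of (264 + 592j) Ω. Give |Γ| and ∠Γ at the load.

Γ = (Z_L − Z_0)/(Z_L + Z_0) = (-86 + j592)/(614 + j592)
|Γ| = 598/853 = 0.701

Γ ≈ 0.701 ∠ 54.3°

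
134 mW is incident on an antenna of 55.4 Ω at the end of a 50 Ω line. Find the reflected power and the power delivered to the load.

Γ = (55.4 − 50)/(55.4 + 50) = 0.0512
|Γ|² = 0.00262
P_refl = |Γ|²·P_inc = 0.352 mW, P_del = (1 − |Γ|²)·P_inc = 134 mW

P_reflected ≈ 0.352 mW; P_delivered ≈ 134 mW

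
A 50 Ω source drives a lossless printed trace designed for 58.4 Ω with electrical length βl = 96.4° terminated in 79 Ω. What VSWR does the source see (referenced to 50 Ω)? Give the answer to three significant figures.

VSWR ≈ 1.17

tan(βl) = -8.92
Z_in = Z_0·(Z_L + jZ_0·tanβl)/(Z_0 + jZ_L·tanβl) = 43.4 + j2.95 Ω
Γ_s = (Z_in − Z_s)/(Z_in + Z_s) = (-6.58 + j2.95)/(93.4 + j2.95), |Γ_s| = 0.0772
VSWR = (1 + |Γ_s|)/(1 − |Γ_s|)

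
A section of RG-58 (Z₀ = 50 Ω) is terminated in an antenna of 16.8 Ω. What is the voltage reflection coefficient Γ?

Γ = -0.497

Γ = (Z_L − Z_0)/(Z_L + Z_0) = (16.8 − 50)/(16.8 + 50) = -33.2/66.8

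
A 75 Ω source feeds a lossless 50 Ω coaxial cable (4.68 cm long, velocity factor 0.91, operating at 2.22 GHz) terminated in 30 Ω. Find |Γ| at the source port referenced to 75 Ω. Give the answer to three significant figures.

λ = v/f = 0.91·c / 2.22 GHz = 0.123 m
βl = 2π·l/λ = 2π × 0.381 = 137°
tan(βl) = -0.932
Z_in = Z_0·(Z_L + jZ_0·tanβl)/(Z_0 + jZ_L·tanβl) = 42.7 − j22.7 Ω
Γ_s = (Z_in − Z_s)/(Z_in + Z_s) = (-32.3 − j22.7)/(118 − j22.7), |Γ_s| = 0.329

|Γ| ≈ 0.329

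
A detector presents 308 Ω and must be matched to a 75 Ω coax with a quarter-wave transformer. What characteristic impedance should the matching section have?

Z_qwt = √(Z_0·R_L) = √(75 × 308) = √23100

Z_qwt ≈ 152 Ω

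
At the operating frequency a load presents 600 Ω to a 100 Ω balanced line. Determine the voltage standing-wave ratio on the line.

Γ = (600 − 100)/(600 + 100) = 0.714
VSWR = (1 + 0.714)/(1 − 0.714)

VSWR ≈ 6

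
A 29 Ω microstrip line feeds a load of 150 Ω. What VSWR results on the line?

VSWR ≈ 5.17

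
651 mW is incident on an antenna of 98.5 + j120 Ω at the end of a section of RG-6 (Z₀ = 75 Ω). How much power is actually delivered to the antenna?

|Γ| = |(23.5 + j120)/(173.5 + j120)| = 0.58
|Γ|² = 0.336
P_refl = |Γ|²·P_inc = 219 mW, P_del = (1 − |Γ|²)·P_inc = 432 mW

P_delivered ≈ 432 mW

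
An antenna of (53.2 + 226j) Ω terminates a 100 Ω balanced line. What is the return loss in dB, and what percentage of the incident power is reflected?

RL ≈ 1.46 dB; 71.5% of incident power reflected

Γ = (-46.8 + j226)/(153.2 + j226), |Γ| = 0.845
RL = −20·log₁₀(0.845) = 1.46 dB
P_refl/P_inc = |Γ|² = 0.715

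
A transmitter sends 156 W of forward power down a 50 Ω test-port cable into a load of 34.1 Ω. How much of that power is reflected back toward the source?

Γ = (34.1 − 50)/(34.1 + 50) = -0.189
|Γ|² = 0.0357
P_refl = |Γ|²·P_inc = 5.58 W, P_del = (1 − |Γ|²)·P_inc = 150 W

P_reflected ≈ 5.58 W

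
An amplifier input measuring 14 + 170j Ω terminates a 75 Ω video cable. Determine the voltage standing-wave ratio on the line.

Γ = (Z_L − Z_0)/(Z_L + Z_0) = (-61 + j170)/(89 + j170)
|Γ| = 181/192 = 0.941
VSWR = (1 + |Γ|)/(1 − |Γ|) = 1.94/0.0588

VSWR ≈ 33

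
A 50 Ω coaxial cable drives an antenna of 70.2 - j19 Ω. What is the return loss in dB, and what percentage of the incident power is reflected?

Γ = (20.2 − j19)/(120.2 − j19), |Γ| = 0.228
RL = −20·log₁₀(0.228) = 12.8 dB
P_refl/P_inc = |Γ|² = 0.0519

RL ≈ 12.8 dB; 5.19% of incident power reflected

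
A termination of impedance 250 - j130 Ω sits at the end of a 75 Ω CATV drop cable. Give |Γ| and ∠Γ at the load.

Γ ≈ 0.623 ∠ -14.8°

Γ = (Z_L − Z_0)/(Z_L + Z_0) = (175 − j130)/(325 − j130)
|Γ| = 218/350 = 0.623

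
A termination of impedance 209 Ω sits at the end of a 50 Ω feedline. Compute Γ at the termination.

Γ = (Z_L − Z_0)/(Z_L + Z_0) = (209 − 50)/(209 + 50) = 159/259

Γ = 0.614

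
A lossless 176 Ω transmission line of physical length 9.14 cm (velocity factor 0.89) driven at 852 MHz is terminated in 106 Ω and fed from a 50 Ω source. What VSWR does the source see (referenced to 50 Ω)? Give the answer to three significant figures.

VSWR ≈ 5.61

λ = v/f = 0.89·c / 852 MHz = 0.313 m
βl = 2π·l/λ = 2π × 0.292 = 105°
tan(βl) = -3.73
Z_in = Z_0·(Z_L + jZ_0·tanβl)/(Z_0 + jZ_L·tanβl) = 261 − j69.2 Ω
Γ_s = (Z_in − Z_s)/(Z_in + Z_s) = (211 − j69.2)/(311 − j69.2), |Γ_s| = 0.697
VSWR = (1 + |Γ_s|)/(1 − |Γ_s|)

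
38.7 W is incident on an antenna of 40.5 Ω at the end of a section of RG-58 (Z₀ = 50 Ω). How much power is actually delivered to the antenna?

P_delivered ≈ 38.3 W

Γ = (40.5 − 50)/(40.5 + 50) = -0.105
|Γ|² = 0.011
P_refl = |Γ|²·P_inc = 0.426 W, P_del = (1 − |Γ|²)·P_inc = 38.3 W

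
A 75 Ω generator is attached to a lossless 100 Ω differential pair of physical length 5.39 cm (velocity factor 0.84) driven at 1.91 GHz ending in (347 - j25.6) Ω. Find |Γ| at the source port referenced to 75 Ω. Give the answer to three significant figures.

λ = v/f = 0.84·c / 1.91 GHz = 0.132 m
βl = 2π·l/λ = 2π × 0.409 = 147°
tan(βl) = -0.648
Z_in = Z_0·(Z_L + jZ_0·tanβl)/(Z_0 + jZ_L·tanβl) = 85.7 + j123 Ω
Γ_s = (Z_in − Z_s)/(Z_in + Z_s) = (10.7 + j123)/(161 + j123), |Γ_s| = 0.609

|Γ| ≈ 0.609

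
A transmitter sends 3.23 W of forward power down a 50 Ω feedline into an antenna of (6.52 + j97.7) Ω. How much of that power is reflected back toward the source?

|Γ| = |(-43.48 + j97.7)/(56.52 + j97.7)| = 0.947
|Γ|² = 0.898
P_refl = |Γ|²·P_inc = 2.9 W, P_del = (1 − |Γ|²)·P_inc = 0.331 W

P_reflected ≈ 2.9 W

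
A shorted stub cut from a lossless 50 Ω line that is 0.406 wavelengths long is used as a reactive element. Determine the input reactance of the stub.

βl = 2π × 0.406 = 146°
tan(βl) = -0.67
For a shorted stub, Z_in = jZ_0·tan(βl)

X_in ≈ -33.5 Ω (capacitive)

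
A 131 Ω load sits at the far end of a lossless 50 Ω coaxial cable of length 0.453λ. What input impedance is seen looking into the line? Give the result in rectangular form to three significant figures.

βl = 2π × 0.453 = 163°
tan(βl) = tan(163°) = -0.304
Z_in = Z_0·(Z_L + jZ_0·tanβl)/(Z_0 + jZ_L·tanβl)
     = 50·(131 − j15.2)/(50 − j39.9)

Z_in ≈ 87.5 + j54.5 Ω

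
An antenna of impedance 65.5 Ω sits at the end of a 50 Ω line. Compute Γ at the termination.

Γ = 0.134

Γ = (Z_L − Z_0)/(Z_L + Z_0) = (65.5 − 50)/(65.5 + 50) = 15.5/115.5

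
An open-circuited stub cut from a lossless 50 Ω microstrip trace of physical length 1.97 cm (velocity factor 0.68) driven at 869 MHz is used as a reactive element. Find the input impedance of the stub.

Z_in ≈ −j85.9 Ω

λ = v/f = 0.68·c / 869 MHz = 0.235 m
βl = 2π·l/λ = 2π × 0.0839 = 30.2°
tan(βl) = 0.582
For an open-circuited stub, Z_in = −jZ_0·cot(βl) = −jZ_0/tan(βl)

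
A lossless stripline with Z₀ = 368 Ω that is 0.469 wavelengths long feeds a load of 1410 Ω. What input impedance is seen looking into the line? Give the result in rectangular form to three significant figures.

βl = 2π × 0.469 = 169°
tan(βl) = tan(169°) = -0.197
Z_in = Z_0·(Z_L + jZ_0·tanβl)/(Z_0 + jZ_L·tanβl)
     = 368·(1410 − j72.6)/(368 − j278)

Z_in ≈ 932 + j632 Ω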